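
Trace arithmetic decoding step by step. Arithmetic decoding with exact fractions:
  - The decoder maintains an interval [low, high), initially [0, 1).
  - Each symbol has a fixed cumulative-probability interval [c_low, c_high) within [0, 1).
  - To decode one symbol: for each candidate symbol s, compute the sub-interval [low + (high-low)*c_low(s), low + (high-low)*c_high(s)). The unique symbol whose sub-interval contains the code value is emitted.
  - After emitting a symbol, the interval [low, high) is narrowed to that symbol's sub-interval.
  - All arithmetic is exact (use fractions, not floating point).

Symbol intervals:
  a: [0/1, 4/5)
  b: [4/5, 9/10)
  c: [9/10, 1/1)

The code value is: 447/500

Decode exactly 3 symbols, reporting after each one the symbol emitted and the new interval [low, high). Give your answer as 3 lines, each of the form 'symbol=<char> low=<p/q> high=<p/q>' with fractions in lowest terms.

Answer: symbol=b low=4/5 high=9/10
symbol=c low=89/100 high=9/10
symbol=a low=89/100 high=449/500

Derivation:
Step 1: interval [0/1, 1/1), width = 1/1 - 0/1 = 1/1
  'a': [0/1 + 1/1*0/1, 0/1 + 1/1*4/5) = [0/1, 4/5)
  'b': [0/1 + 1/1*4/5, 0/1 + 1/1*9/10) = [4/5, 9/10) <- contains code 447/500
  'c': [0/1 + 1/1*9/10, 0/1 + 1/1*1/1) = [9/10, 1/1)
  emit 'b', narrow to [4/5, 9/10)
Step 2: interval [4/5, 9/10), width = 9/10 - 4/5 = 1/10
  'a': [4/5 + 1/10*0/1, 4/5 + 1/10*4/5) = [4/5, 22/25)
  'b': [4/5 + 1/10*4/5, 4/5 + 1/10*9/10) = [22/25, 89/100)
  'c': [4/5 + 1/10*9/10, 4/5 + 1/10*1/1) = [89/100, 9/10) <- contains code 447/500
  emit 'c', narrow to [89/100, 9/10)
Step 3: interval [89/100, 9/10), width = 9/10 - 89/100 = 1/100
  'a': [89/100 + 1/100*0/1, 89/100 + 1/100*4/5) = [89/100, 449/500) <- contains code 447/500
  'b': [89/100 + 1/100*4/5, 89/100 + 1/100*9/10) = [449/500, 899/1000)
  'c': [89/100 + 1/100*9/10, 89/100 + 1/100*1/1) = [899/1000, 9/10)
  emit 'a', narrow to [89/100, 449/500)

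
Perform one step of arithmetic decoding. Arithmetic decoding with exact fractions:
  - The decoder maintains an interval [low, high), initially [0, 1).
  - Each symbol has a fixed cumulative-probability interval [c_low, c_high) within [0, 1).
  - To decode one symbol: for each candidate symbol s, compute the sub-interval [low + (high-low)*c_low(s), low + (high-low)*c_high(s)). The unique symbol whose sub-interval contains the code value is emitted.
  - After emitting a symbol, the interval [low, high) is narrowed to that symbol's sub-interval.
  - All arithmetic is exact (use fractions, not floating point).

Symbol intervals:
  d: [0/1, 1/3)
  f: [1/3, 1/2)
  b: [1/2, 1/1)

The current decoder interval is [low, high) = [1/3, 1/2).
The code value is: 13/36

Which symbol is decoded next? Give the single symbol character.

Answer: d

Derivation:
Interval width = high − low = 1/2 − 1/3 = 1/6
Scaled code = (code − low) / width = (13/36 − 1/3) / 1/6 = 1/6
  d: [0/1, 1/3) ← scaled code falls here ✓
  f: [1/3, 1/2) 
  b: [1/2, 1/1) 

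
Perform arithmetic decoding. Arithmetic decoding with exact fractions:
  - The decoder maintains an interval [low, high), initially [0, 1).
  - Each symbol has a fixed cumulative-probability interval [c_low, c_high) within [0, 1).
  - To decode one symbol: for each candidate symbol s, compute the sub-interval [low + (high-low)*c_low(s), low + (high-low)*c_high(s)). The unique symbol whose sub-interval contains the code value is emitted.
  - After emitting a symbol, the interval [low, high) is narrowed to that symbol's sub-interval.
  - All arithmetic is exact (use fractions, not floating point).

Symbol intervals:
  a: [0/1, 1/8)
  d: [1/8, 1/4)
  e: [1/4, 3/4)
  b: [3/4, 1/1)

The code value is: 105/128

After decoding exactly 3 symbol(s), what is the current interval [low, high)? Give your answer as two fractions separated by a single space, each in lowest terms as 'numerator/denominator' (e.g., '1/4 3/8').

Answer: 13/16 53/64

Derivation:
Step 1: interval [0/1, 1/1), width = 1/1 - 0/1 = 1/1
  'a': [0/1 + 1/1*0/1, 0/1 + 1/1*1/8) = [0/1, 1/8)
  'd': [0/1 + 1/1*1/8, 0/1 + 1/1*1/4) = [1/8, 1/4)
  'e': [0/1 + 1/1*1/4, 0/1 + 1/1*3/4) = [1/4, 3/4)
  'b': [0/1 + 1/1*3/4, 0/1 + 1/1*1/1) = [3/4, 1/1) <- contains code 105/128
  emit 'b', narrow to [3/4, 1/1)
Step 2: interval [3/4, 1/1), width = 1/1 - 3/4 = 1/4
  'a': [3/4 + 1/4*0/1, 3/4 + 1/4*1/8) = [3/4, 25/32)
  'd': [3/4 + 1/4*1/8, 3/4 + 1/4*1/4) = [25/32, 13/16)
  'e': [3/4 + 1/4*1/4, 3/4 + 1/4*3/4) = [13/16, 15/16) <- contains code 105/128
  'b': [3/4 + 1/4*3/4, 3/4 + 1/4*1/1) = [15/16, 1/1)
  emit 'e', narrow to [13/16, 15/16)
Step 3: interval [13/16, 15/16), width = 15/16 - 13/16 = 1/8
  'a': [13/16 + 1/8*0/1, 13/16 + 1/8*1/8) = [13/16, 53/64) <- contains code 105/128
  'd': [13/16 + 1/8*1/8, 13/16 + 1/8*1/4) = [53/64, 27/32)
  'e': [13/16 + 1/8*1/4, 13/16 + 1/8*3/4) = [27/32, 29/32)
  'b': [13/16 + 1/8*3/4, 13/16 + 1/8*1/1) = [29/32, 15/16)
  emit 'a', narrow to [13/16, 53/64)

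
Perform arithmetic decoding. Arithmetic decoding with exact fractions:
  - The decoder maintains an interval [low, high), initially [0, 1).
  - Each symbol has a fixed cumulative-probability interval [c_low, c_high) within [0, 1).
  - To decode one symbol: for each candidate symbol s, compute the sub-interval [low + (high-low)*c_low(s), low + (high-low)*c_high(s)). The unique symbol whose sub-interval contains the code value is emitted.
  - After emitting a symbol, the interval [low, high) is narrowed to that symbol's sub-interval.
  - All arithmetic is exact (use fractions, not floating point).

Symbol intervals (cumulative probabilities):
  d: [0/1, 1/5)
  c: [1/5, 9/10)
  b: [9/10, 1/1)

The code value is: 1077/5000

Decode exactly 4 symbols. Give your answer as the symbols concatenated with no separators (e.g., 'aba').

Step 1: interval [0/1, 1/1), width = 1/1 - 0/1 = 1/1
  'd': [0/1 + 1/1*0/1, 0/1 + 1/1*1/5) = [0/1, 1/5)
  'c': [0/1 + 1/1*1/5, 0/1 + 1/1*9/10) = [1/5, 9/10) <- contains code 1077/5000
  'b': [0/1 + 1/1*9/10, 0/1 + 1/1*1/1) = [9/10, 1/1)
  emit 'c', narrow to [1/5, 9/10)
Step 2: interval [1/5, 9/10), width = 9/10 - 1/5 = 7/10
  'd': [1/5 + 7/10*0/1, 1/5 + 7/10*1/5) = [1/5, 17/50) <- contains code 1077/5000
  'c': [1/5 + 7/10*1/5, 1/5 + 7/10*9/10) = [17/50, 83/100)
  'b': [1/5 + 7/10*9/10, 1/5 + 7/10*1/1) = [83/100, 9/10)
  emit 'd', narrow to [1/5, 17/50)
Step 3: interval [1/5, 17/50), width = 17/50 - 1/5 = 7/50
  'd': [1/5 + 7/50*0/1, 1/5 + 7/50*1/5) = [1/5, 57/250) <- contains code 1077/5000
  'c': [1/5 + 7/50*1/5, 1/5 + 7/50*9/10) = [57/250, 163/500)
  'b': [1/5 + 7/50*9/10, 1/5 + 7/50*1/1) = [163/500, 17/50)
  emit 'd', narrow to [1/5, 57/250)
Step 4: interval [1/5, 57/250), width = 57/250 - 1/5 = 7/250
  'd': [1/5 + 7/250*0/1, 1/5 + 7/250*1/5) = [1/5, 257/1250)
  'c': [1/5 + 7/250*1/5, 1/5 + 7/250*9/10) = [257/1250, 563/2500) <- contains code 1077/5000
  'b': [1/5 + 7/250*9/10, 1/5 + 7/250*1/1) = [563/2500, 57/250)
  emit 'c', narrow to [257/1250, 563/2500)

Answer: cddc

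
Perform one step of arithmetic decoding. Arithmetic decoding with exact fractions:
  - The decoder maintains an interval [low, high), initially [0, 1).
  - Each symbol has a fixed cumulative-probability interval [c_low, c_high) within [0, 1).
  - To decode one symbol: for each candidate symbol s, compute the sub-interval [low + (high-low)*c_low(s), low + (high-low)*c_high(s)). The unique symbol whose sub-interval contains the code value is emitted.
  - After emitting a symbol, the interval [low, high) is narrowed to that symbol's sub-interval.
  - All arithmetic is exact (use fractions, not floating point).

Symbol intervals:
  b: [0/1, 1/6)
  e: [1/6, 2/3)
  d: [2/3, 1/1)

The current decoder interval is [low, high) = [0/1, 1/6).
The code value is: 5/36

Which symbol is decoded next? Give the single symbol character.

Interval width = high − low = 1/6 − 0/1 = 1/6
Scaled code = (code − low) / width = (5/36 − 0/1) / 1/6 = 5/6
  b: [0/1, 1/6) 
  e: [1/6, 2/3) 
  d: [2/3, 1/1) ← scaled code falls here ✓

Answer: d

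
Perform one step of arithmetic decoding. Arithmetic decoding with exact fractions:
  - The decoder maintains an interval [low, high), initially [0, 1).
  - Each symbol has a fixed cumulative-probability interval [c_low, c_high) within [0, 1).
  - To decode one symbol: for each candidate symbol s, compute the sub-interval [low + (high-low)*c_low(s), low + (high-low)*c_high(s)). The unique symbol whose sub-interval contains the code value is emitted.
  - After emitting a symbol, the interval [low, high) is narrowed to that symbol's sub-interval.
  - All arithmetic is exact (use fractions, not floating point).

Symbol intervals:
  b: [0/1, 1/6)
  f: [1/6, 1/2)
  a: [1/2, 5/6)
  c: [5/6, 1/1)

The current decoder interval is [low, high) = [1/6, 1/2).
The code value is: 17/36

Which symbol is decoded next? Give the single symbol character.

Interval width = high − low = 1/2 − 1/6 = 1/3
Scaled code = (code − low) / width = (17/36 − 1/6) / 1/3 = 11/12
  b: [0/1, 1/6) 
  f: [1/6, 1/2) 
  a: [1/2, 5/6) 
  c: [5/6, 1/1) ← scaled code falls here ✓

Answer: c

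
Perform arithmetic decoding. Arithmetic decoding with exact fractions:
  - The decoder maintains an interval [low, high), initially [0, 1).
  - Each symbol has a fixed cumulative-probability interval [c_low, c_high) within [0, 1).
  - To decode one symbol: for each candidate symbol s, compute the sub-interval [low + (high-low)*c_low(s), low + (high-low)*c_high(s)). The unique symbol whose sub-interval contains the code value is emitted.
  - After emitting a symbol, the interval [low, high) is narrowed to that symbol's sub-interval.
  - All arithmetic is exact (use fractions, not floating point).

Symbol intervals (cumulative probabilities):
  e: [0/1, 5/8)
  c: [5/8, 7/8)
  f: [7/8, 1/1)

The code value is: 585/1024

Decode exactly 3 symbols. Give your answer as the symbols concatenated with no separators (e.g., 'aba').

Answer: efe

Derivation:
Step 1: interval [0/1, 1/1), width = 1/1 - 0/1 = 1/1
  'e': [0/1 + 1/1*0/1, 0/1 + 1/1*5/8) = [0/1, 5/8) <- contains code 585/1024
  'c': [0/1 + 1/1*5/8, 0/1 + 1/1*7/8) = [5/8, 7/8)
  'f': [0/1 + 1/1*7/8, 0/1 + 1/1*1/1) = [7/8, 1/1)
  emit 'e', narrow to [0/1, 5/8)
Step 2: interval [0/1, 5/8), width = 5/8 - 0/1 = 5/8
  'e': [0/1 + 5/8*0/1, 0/1 + 5/8*5/8) = [0/1, 25/64)
  'c': [0/1 + 5/8*5/8, 0/1 + 5/8*7/8) = [25/64, 35/64)
  'f': [0/1 + 5/8*7/8, 0/1 + 5/8*1/1) = [35/64, 5/8) <- contains code 585/1024
  emit 'f', narrow to [35/64, 5/8)
Step 3: interval [35/64, 5/8), width = 5/8 - 35/64 = 5/64
  'e': [35/64 + 5/64*0/1, 35/64 + 5/64*5/8) = [35/64, 305/512) <- contains code 585/1024
  'c': [35/64 + 5/64*5/8, 35/64 + 5/64*7/8) = [305/512, 315/512)
  'f': [35/64 + 5/64*7/8, 35/64 + 5/64*1/1) = [315/512, 5/8)
  emit 'e', narrow to [35/64, 305/512)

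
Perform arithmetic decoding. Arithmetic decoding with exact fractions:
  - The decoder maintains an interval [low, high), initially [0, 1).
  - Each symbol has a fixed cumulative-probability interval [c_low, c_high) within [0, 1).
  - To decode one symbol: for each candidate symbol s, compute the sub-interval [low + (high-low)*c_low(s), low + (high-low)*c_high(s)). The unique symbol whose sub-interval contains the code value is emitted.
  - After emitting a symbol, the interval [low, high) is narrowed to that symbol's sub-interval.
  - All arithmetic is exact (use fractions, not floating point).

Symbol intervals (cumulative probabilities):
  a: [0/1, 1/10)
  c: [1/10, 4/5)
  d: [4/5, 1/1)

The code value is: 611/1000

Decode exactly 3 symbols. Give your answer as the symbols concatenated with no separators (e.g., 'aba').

Answer: ccd

Derivation:
Step 1: interval [0/1, 1/1), width = 1/1 - 0/1 = 1/1
  'a': [0/1 + 1/1*0/1, 0/1 + 1/1*1/10) = [0/1, 1/10)
  'c': [0/1 + 1/1*1/10, 0/1 + 1/1*4/5) = [1/10, 4/5) <- contains code 611/1000
  'd': [0/1 + 1/1*4/5, 0/1 + 1/1*1/1) = [4/5, 1/1)
  emit 'c', narrow to [1/10, 4/5)
Step 2: interval [1/10, 4/5), width = 4/5 - 1/10 = 7/10
  'a': [1/10 + 7/10*0/1, 1/10 + 7/10*1/10) = [1/10, 17/100)
  'c': [1/10 + 7/10*1/10, 1/10 + 7/10*4/5) = [17/100, 33/50) <- contains code 611/1000
  'd': [1/10 + 7/10*4/5, 1/10 + 7/10*1/1) = [33/50, 4/5)
  emit 'c', narrow to [17/100, 33/50)
Step 3: interval [17/100, 33/50), width = 33/50 - 17/100 = 49/100
  'a': [17/100 + 49/100*0/1, 17/100 + 49/100*1/10) = [17/100, 219/1000)
  'c': [17/100 + 49/100*1/10, 17/100 + 49/100*4/5) = [219/1000, 281/500)
  'd': [17/100 + 49/100*4/5, 17/100 + 49/100*1/1) = [281/500, 33/50) <- contains code 611/1000
  emit 'd', narrow to [281/500, 33/50)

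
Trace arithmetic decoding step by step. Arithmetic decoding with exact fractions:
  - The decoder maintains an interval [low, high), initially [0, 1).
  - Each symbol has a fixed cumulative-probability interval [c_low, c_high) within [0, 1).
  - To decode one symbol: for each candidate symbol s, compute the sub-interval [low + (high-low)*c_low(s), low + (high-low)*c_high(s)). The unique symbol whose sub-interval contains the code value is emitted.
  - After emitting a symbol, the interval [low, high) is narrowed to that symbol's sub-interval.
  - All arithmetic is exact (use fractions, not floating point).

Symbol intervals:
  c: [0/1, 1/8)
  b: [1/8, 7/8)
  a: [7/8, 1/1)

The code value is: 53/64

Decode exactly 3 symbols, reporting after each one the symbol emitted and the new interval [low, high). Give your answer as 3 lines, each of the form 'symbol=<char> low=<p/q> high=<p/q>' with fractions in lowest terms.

Step 1: interval [0/1, 1/1), width = 1/1 - 0/1 = 1/1
  'c': [0/1 + 1/1*0/1, 0/1 + 1/1*1/8) = [0/1, 1/8)
  'b': [0/1 + 1/1*1/8, 0/1 + 1/1*7/8) = [1/8, 7/8) <- contains code 53/64
  'a': [0/1 + 1/1*7/8, 0/1 + 1/1*1/1) = [7/8, 1/1)
  emit 'b', narrow to [1/8, 7/8)
Step 2: interval [1/8, 7/8), width = 7/8 - 1/8 = 3/4
  'c': [1/8 + 3/4*0/1, 1/8 + 3/4*1/8) = [1/8, 7/32)
  'b': [1/8 + 3/4*1/8, 1/8 + 3/4*7/8) = [7/32, 25/32)
  'a': [1/8 + 3/4*7/8, 1/8 + 3/4*1/1) = [25/32, 7/8) <- contains code 53/64
  emit 'a', narrow to [25/32, 7/8)
Step 3: interval [25/32, 7/8), width = 7/8 - 25/32 = 3/32
  'c': [25/32 + 3/32*0/1, 25/32 + 3/32*1/8) = [25/32, 203/256)
  'b': [25/32 + 3/32*1/8, 25/32 + 3/32*7/8) = [203/256, 221/256) <- contains code 53/64
  'a': [25/32 + 3/32*7/8, 25/32 + 3/32*1/1) = [221/256, 7/8)
  emit 'b', narrow to [203/256, 221/256)

Answer: symbol=b low=1/8 high=7/8
symbol=a low=25/32 high=7/8
symbol=b low=203/256 high=221/256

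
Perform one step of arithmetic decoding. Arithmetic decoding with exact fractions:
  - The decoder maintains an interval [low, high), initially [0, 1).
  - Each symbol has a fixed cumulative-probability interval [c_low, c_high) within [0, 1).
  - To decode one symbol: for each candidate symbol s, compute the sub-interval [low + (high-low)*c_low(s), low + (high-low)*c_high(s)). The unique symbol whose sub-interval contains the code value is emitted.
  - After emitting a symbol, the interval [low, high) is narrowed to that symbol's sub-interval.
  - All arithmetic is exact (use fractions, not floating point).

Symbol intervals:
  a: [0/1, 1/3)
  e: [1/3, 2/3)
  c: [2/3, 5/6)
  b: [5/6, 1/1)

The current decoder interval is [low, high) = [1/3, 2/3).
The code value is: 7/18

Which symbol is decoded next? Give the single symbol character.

Interval width = high − low = 2/3 − 1/3 = 1/3
Scaled code = (code − low) / width = (7/18 − 1/3) / 1/3 = 1/6
  a: [0/1, 1/3) ← scaled code falls here ✓
  e: [1/3, 2/3) 
  c: [2/3, 5/6) 
  b: [5/6, 1/1) 

Answer: a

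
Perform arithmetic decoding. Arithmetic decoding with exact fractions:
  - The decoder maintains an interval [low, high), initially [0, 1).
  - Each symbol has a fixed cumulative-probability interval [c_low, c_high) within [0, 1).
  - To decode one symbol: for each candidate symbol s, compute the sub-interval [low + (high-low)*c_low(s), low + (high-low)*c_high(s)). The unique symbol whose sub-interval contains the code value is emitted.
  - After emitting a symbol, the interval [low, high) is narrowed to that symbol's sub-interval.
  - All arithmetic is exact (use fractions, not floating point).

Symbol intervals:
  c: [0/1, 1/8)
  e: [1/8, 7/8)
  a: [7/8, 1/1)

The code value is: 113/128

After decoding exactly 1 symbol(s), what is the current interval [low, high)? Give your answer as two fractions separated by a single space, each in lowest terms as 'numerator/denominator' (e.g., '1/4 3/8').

Step 1: interval [0/1, 1/1), width = 1/1 - 0/1 = 1/1
  'c': [0/1 + 1/1*0/1, 0/1 + 1/1*1/8) = [0/1, 1/8)
  'e': [0/1 + 1/1*1/8, 0/1 + 1/1*7/8) = [1/8, 7/8)
  'a': [0/1 + 1/1*7/8, 0/1 + 1/1*1/1) = [7/8, 1/1) <- contains code 113/128
  emit 'a', narrow to [7/8, 1/1)

Answer: 7/8 1/1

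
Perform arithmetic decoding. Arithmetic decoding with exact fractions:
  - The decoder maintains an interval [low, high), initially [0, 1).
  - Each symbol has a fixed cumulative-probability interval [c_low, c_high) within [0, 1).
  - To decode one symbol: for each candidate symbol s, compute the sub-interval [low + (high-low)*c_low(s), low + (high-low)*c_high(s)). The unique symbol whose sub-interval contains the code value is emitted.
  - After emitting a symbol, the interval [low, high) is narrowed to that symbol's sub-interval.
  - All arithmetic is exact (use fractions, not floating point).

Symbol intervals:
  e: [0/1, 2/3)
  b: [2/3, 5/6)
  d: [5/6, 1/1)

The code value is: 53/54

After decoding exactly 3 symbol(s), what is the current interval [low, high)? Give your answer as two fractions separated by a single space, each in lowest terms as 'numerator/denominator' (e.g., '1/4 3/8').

Answer: 35/36 107/108

Derivation:
Step 1: interval [0/1, 1/1), width = 1/1 - 0/1 = 1/1
  'e': [0/1 + 1/1*0/1, 0/1 + 1/1*2/3) = [0/1, 2/3)
  'b': [0/1 + 1/1*2/3, 0/1 + 1/1*5/6) = [2/3, 5/6)
  'd': [0/1 + 1/1*5/6, 0/1 + 1/1*1/1) = [5/6, 1/1) <- contains code 53/54
  emit 'd', narrow to [5/6, 1/1)
Step 2: interval [5/6, 1/1), width = 1/1 - 5/6 = 1/6
  'e': [5/6 + 1/6*0/1, 5/6 + 1/6*2/3) = [5/6, 17/18)
  'b': [5/6 + 1/6*2/3, 5/6 + 1/6*5/6) = [17/18, 35/36)
  'd': [5/6 + 1/6*5/6, 5/6 + 1/6*1/1) = [35/36, 1/1) <- contains code 53/54
  emit 'd', narrow to [35/36, 1/1)
Step 3: interval [35/36, 1/1), width = 1/1 - 35/36 = 1/36
  'e': [35/36 + 1/36*0/1, 35/36 + 1/36*2/3) = [35/36, 107/108) <- contains code 53/54
  'b': [35/36 + 1/36*2/3, 35/36 + 1/36*5/6) = [107/108, 215/216)
  'd': [35/36 + 1/36*5/6, 35/36 + 1/36*1/1) = [215/216, 1/1)
  emit 'e', narrow to [35/36, 107/108)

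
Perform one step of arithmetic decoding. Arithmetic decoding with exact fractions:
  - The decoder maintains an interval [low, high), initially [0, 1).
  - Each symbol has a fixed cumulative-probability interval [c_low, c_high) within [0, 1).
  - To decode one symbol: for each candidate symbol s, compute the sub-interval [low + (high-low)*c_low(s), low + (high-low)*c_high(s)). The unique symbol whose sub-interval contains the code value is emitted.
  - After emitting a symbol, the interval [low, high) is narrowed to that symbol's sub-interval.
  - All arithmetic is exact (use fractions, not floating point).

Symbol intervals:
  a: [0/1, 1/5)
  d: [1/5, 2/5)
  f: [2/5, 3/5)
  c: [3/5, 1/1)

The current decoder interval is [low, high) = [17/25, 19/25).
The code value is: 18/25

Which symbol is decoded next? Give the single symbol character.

Interval width = high − low = 19/25 − 17/25 = 2/25
Scaled code = (code − low) / width = (18/25 − 17/25) / 2/25 = 1/2
  a: [0/1, 1/5) 
  d: [1/5, 2/5) 
  f: [2/5, 3/5) ← scaled code falls here ✓
  c: [3/5, 1/1) 

Answer: f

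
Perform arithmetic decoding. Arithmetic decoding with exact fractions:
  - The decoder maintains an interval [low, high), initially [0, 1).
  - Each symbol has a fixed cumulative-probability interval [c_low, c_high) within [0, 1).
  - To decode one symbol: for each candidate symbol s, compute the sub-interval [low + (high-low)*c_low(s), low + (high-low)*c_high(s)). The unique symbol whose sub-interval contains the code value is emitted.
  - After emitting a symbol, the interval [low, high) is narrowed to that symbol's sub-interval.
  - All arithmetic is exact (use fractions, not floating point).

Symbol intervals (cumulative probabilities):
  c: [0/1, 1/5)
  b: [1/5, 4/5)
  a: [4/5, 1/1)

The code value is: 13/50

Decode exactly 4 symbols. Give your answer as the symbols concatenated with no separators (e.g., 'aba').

Step 1: interval [0/1, 1/1), width = 1/1 - 0/1 = 1/1
  'c': [0/1 + 1/1*0/1, 0/1 + 1/1*1/5) = [0/1, 1/5)
  'b': [0/1 + 1/1*1/5, 0/1 + 1/1*4/5) = [1/5, 4/5) <- contains code 13/50
  'a': [0/1 + 1/1*4/5, 0/1 + 1/1*1/1) = [4/5, 1/1)
  emit 'b', narrow to [1/5, 4/5)
Step 2: interval [1/5, 4/5), width = 4/5 - 1/5 = 3/5
  'c': [1/5 + 3/5*0/1, 1/5 + 3/5*1/5) = [1/5, 8/25) <- contains code 13/50
  'b': [1/5 + 3/5*1/5, 1/5 + 3/5*4/5) = [8/25, 17/25)
  'a': [1/5 + 3/5*4/5, 1/5 + 3/5*1/1) = [17/25, 4/5)
  emit 'c', narrow to [1/5, 8/25)
Step 3: interval [1/5, 8/25), width = 8/25 - 1/5 = 3/25
  'c': [1/5 + 3/25*0/1, 1/5 + 3/25*1/5) = [1/5, 28/125)
  'b': [1/5 + 3/25*1/5, 1/5 + 3/25*4/5) = [28/125, 37/125) <- contains code 13/50
  'a': [1/5 + 3/25*4/5, 1/5 + 3/25*1/1) = [37/125, 8/25)
  emit 'b', narrow to [28/125, 37/125)
Step 4: interval [28/125, 37/125), width = 37/125 - 28/125 = 9/125
  'c': [28/125 + 9/125*0/1, 28/125 + 9/125*1/5) = [28/125, 149/625)
  'b': [28/125 + 9/125*1/5, 28/125 + 9/125*4/5) = [149/625, 176/625) <- contains code 13/50
  'a': [28/125 + 9/125*4/5, 28/125 + 9/125*1/1) = [176/625, 37/125)
  emit 'b', narrow to [149/625, 176/625)

Answer: bcbb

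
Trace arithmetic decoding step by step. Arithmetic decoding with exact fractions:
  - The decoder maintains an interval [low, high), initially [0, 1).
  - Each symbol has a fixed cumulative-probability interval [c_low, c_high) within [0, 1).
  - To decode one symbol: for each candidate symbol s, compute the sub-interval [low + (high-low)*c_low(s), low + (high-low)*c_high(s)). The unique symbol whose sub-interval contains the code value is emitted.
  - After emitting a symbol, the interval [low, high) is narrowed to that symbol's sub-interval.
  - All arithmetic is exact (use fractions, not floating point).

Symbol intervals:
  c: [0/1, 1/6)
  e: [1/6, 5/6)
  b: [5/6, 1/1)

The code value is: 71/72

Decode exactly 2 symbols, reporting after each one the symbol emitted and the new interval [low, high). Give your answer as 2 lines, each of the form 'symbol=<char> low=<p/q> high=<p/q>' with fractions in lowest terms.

Answer: symbol=b low=5/6 high=1/1
symbol=b low=35/36 high=1/1

Derivation:
Step 1: interval [0/1, 1/1), width = 1/1 - 0/1 = 1/1
  'c': [0/1 + 1/1*0/1, 0/1 + 1/1*1/6) = [0/1, 1/6)
  'e': [0/1 + 1/1*1/6, 0/1 + 1/1*5/6) = [1/6, 5/6)
  'b': [0/1 + 1/1*5/6, 0/1 + 1/1*1/1) = [5/6, 1/1) <- contains code 71/72
  emit 'b', narrow to [5/6, 1/1)
Step 2: interval [5/6, 1/1), width = 1/1 - 5/6 = 1/6
  'c': [5/6 + 1/6*0/1, 5/6 + 1/6*1/6) = [5/6, 31/36)
  'e': [5/6 + 1/6*1/6, 5/6 + 1/6*5/6) = [31/36, 35/36)
  'b': [5/6 + 1/6*5/6, 5/6 + 1/6*1/1) = [35/36, 1/1) <- contains code 71/72
  emit 'b', narrow to [35/36, 1/1)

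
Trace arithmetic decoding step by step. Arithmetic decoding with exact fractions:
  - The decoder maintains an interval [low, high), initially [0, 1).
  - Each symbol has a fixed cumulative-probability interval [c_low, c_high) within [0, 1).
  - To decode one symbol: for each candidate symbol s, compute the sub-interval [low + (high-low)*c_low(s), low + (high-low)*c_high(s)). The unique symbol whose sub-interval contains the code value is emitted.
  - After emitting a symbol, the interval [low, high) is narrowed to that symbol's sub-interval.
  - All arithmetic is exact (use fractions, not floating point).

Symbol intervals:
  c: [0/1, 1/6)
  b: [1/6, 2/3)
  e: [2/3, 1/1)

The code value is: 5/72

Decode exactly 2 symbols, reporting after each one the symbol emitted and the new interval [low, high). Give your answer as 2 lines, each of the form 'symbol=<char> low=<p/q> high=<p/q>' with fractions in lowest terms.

Step 1: interval [0/1, 1/1), width = 1/1 - 0/1 = 1/1
  'c': [0/1 + 1/1*0/1, 0/1 + 1/1*1/6) = [0/1, 1/6) <- contains code 5/72
  'b': [0/1 + 1/1*1/6, 0/1 + 1/1*2/3) = [1/6, 2/3)
  'e': [0/1 + 1/1*2/3, 0/1 + 1/1*1/1) = [2/3, 1/1)
  emit 'c', narrow to [0/1, 1/6)
Step 2: interval [0/1, 1/6), width = 1/6 - 0/1 = 1/6
  'c': [0/1 + 1/6*0/1, 0/1 + 1/6*1/6) = [0/1, 1/36)
  'b': [0/1 + 1/6*1/6, 0/1 + 1/6*2/3) = [1/36, 1/9) <- contains code 5/72
  'e': [0/1 + 1/6*2/3, 0/1 + 1/6*1/1) = [1/9, 1/6)
  emit 'b', narrow to [1/36, 1/9)

Answer: symbol=c low=0/1 high=1/6
symbol=b low=1/36 high=1/9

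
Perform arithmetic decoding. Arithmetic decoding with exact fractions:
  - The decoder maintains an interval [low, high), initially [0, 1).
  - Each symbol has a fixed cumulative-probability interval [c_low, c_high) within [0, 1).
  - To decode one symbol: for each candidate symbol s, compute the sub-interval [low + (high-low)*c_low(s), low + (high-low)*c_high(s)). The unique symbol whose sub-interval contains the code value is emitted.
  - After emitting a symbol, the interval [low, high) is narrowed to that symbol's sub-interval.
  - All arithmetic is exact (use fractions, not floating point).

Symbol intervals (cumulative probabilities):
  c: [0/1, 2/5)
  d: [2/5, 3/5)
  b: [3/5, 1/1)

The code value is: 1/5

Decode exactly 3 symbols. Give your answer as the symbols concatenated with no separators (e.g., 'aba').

Step 1: interval [0/1, 1/1), width = 1/1 - 0/1 = 1/1
  'c': [0/1 + 1/1*0/1, 0/1 + 1/1*2/5) = [0/1, 2/5) <- contains code 1/5
  'd': [0/1 + 1/1*2/5, 0/1 + 1/1*3/5) = [2/5, 3/5)
  'b': [0/1 + 1/1*3/5, 0/1 + 1/1*1/1) = [3/5, 1/1)
  emit 'c', narrow to [0/1, 2/5)
Step 2: interval [0/1, 2/5), width = 2/5 - 0/1 = 2/5
  'c': [0/1 + 2/5*0/1, 0/1 + 2/5*2/5) = [0/1, 4/25)
  'd': [0/1 + 2/5*2/5, 0/1 + 2/5*3/5) = [4/25, 6/25) <- contains code 1/5
  'b': [0/1 + 2/5*3/5, 0/1 + 2/5*1/1) = [6/25, 2/5)
  emit 'd', narrow to [4/25, 6/25)
Step 3: interval [4/25, 6/25), width = 6/25 - 4/25 = 2/25
  'c': [4/25 + 2/25*0/1, 4/25 + 2/25*2/5) = [4/25, 24/125)
  'd': [4/25 + 2/25*2/5, 4/25 + 2/25*3/5) = [24/125, 26/125) <- contains code 1/5
  'b': [4/25 + 2/25*3/5, 4/25 + 2/25*1/1) = [26/125, 6/25)
  emit 'd', narrow to [24/125, 26/125)

Answer: cdd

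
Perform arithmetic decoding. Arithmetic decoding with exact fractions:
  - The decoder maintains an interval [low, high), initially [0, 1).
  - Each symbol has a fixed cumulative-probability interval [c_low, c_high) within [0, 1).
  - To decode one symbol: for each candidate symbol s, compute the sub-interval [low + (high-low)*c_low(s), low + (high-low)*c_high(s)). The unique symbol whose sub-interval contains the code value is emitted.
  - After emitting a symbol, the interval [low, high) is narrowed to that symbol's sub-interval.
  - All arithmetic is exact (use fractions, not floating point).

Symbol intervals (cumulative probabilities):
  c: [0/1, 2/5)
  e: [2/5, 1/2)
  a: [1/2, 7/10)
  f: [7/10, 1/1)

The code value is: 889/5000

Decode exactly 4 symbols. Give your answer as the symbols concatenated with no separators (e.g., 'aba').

Step 1: interval [0/1, 1/1), width = 1/1 - 0/1 = 1/1
  'c': [0/1 + 1/1*0/1, 0/1 + 1/1*2/5) = [0/1, 2/5) <- contains code 889/5000
  'e': [0/1 + 1/1*2/5, 0/1 + 1/1*1/2) = [2/5, 1/2)
  'a': [0/1 + 1/1*1/2, 0/1 + 1/1*7/10) = [1/2, 7/10)
  'f': [0/1 + 1/1*7/10, 0/1 + 1/1*1/1) = [7/10, 1/1)
  emit 'c', narrow to [0/1, 2/5)
Step 2: interval [0/1, 2/5), width = 2/5 - 0/1 = 2/5
  'c': [0/1 + 2/5*0/1, 0/1 + 2/5*2/5) = [0/1, 4/25)
  'e': [0/1 + 2/5*2/5, 0/1 + 2/5*1/2) = [4/25, 1/5) <- contains code 889/5000
  'a': [0/1 + 2/5*1/2, 0/1 + 2/5*7/10) = [1/5, 7/25)
  'f': [0/1 + 2/5*7/10, 0/1 + 2/5*1/1) = [7/25, 2/5)
  emit 'e', narrow to [4/25, 1/5)
Step 3: interval [4/25, 1/5), width = 1/5 - 4/25 = 1/25
  'c': [4/25 + 1/25*0/1, 4/25 + 1/25*2/5) = [4/25, 22/125)
  'e': [4/25 + 1/25*2/5, 4/25 + 1/25*1/2) = [22/125, 9/50) <- contains code 889/5000
  'a': [4/25 + 1/25*1/2, 4/25 + 1/25*7/10) = [9/50, 47/250)
  'f': [4/25 + 1/25*7/10, 4/25 + 1/25*1/1) = [47/250, 1/5)
  emit 'e', narrow to [22/125, 9/50)
Step 4: interval [22/125, 9/50), width = 9/50 - 22/125 = 1/250
  'c': [22/125 + 1/250*0/1, 22/125 + 1/250*2/5) = [22/125, 111/625)
  'e': [22/125 + 1/250*2/5, 22/125 + 1/250*1/2) = [111/625, 89/500) <- contains code 889/5000
  'a': [22/125 + 1/250*1/2, 22/125 + 1/250*7/10) = [89/500, 447/2500)
  'f': [22/125 + 1/250*7/10, 22/125 + 1/250*1/1) = [447/2500, 9/50)
  emit 'e', narrow to [111/625, 89/500)

Answer: ceee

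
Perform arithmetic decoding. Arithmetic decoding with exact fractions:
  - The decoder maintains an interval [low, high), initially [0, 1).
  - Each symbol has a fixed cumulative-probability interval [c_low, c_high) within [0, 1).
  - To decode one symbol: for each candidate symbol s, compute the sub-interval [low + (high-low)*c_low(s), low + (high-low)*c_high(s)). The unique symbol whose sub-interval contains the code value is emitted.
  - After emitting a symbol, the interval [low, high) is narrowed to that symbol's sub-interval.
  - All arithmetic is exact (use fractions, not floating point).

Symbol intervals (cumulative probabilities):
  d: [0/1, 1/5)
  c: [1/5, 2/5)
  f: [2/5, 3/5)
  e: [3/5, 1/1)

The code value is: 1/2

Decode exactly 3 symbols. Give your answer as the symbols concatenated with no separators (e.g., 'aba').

Answer: fff

Derivation:
Step 1: interval [0/1, 1/1), width = 1/1 - 0/1 = 1/1
  'd': [0/1 + 1/1*0/1, 0/1 + 1/1*1/5) = [0/1, 1/5)
  'c': [0/1 + 1/1*1/5, 0/1 + 1/1*2/5) = [1/5, 2/5)
  'f': [0/1 + 1/1*2/5, 0/1 + 1/1*3/5) = [2/5, 3/5) <- contains code 1/2
  'e': [0/1 + 1/1*3/5, 0/1 + 1/1*1/1) = [3/5, 1/1)
  emit 'f', narrow to [2/5, 3/5)
Step 2: interval [2/5, 3/5), width = 3/5 - 2/5 = 1/5
  'd': [2/5 + 1/5*0/1, 2/5 + 1/5*1/5) = [2/5, 11/25)
  'c': [2/5 + 1/5*1/5, 2/5 + 1/5*2/5) = [11/25, 12/25)
  'f': [2/5 + 1/5*2/5, 2/5 + 1/5*3/5) = [12/25, 13/25) <- contains code 1/2
  'e': [2/5 + 1/5*3/5, 2/5 + 1/5*1/1) = [13/25, 3/5)
  emit 'f', narrow to [12/25, 13/25)
Step 3: interval [12/25, 13/25), width = 13/25 - 12/25 = 1/25
  'd': [12/25 + 1/25*0/1, 12/25 + 1/25*1/5) = [12/25, 61/125)
  'c': [12/25 + 1/25*1/5, 12/25 + 1/25*2/5) = [61/125, 62/125)
  'f': [12/25 + 1/25*2/5, 12/25 + 1/25*3/5) = [62/125, 63/125) <- contains code 1/2
  'e': [12/25 + 1/25*3/5, 12/25 + 1/25*1/1) = [63/125, 13/25)
  emit 'f', narrow to [62/125, 63/125)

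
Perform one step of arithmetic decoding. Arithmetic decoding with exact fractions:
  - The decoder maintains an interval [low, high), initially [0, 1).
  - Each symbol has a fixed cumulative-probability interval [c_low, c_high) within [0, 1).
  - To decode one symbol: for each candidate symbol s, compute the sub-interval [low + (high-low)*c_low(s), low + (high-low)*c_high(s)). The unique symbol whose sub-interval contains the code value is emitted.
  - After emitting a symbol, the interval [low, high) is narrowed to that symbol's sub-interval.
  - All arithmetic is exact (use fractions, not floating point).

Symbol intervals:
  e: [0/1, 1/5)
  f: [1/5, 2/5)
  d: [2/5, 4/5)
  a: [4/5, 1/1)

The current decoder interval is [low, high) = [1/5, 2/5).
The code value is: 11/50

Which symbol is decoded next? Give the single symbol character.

Answer: e

Derivation:
Interval width = high − low = 2/5 − 1/5 = 1/5
Scaled code = (code − low) / width = (11/50 − 1/5) / 1/5 = 1/10
  e: [0/1, 1/5) ← scaled code falls here ✓
  f: [1/5, 2/5) 
  d: [2/5, 4/5) 
  a: [4/5, 1/1) 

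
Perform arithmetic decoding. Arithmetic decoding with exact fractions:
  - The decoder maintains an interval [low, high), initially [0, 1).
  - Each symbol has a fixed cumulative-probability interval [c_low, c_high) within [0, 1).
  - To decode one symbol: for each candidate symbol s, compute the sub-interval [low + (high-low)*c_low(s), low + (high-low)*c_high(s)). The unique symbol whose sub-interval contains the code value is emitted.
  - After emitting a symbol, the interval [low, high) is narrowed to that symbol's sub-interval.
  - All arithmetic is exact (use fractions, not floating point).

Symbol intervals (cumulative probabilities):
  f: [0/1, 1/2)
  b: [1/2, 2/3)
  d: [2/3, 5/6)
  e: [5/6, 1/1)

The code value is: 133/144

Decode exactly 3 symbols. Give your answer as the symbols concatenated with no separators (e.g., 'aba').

Step 1: interval [0/1, 1/1), width = 1/1 - 0/1 = 1/1
  'f': [0/1 + 1/1*0/1, 0/1 + 1/1*1/2) = [0/1, 1/2)
  'b': [0/1 + 1/1*1/2, 0/1 + 1/1*2/3) = [1/2, 2/3)
  'd': [0/1 + 1/1*2/3, 0/1 + 1/1*5/6) = [2/3, 5/6)
  'e': [0/1 + 1/1*5/6, 0/1 + 1/1*1/1) = [5/6, 1/1) <- contains code 133/144
  emit 'e', narrow to [5/6, 1/1)
Step 2: interval [5/6, 1/1), width = 1/1 - 5/6 = 1/6
  'f': [5/6 + 1/6*0/1, 5/6 + 1/6*1/2) = [5/6, 11/12)
  'b': [5/6 + 1/6*1/2, 5/6 + 1/6*2/3) = [11/12, 17/18) <- contains code 133/144
  'd': [5/6 + 1/6*2/3, 5/6 + 1/6*5/6) = [17/18, 35/36)
  'e': [5/6 + 1/6*5/6, 5/6 + 1/6*1/1) = [35/36, 1/1)
  emit 'b', narrow to [11/12, 17/18)
Step 3: interval [11/12, 17/18), width = 17/18 - 11/12 = 1/36
  'f': [11/12 + 1/36*0/1, 11/12 + 1/36*1/2) = [11/12, 67/72) <- contains code 133/144
  'b': [11/12 + 1/36*1/2, 11/12 + 1/36*2/3) = [67/72, 101/108)
  'd': [11/12 + 1/36*2/3, 11/12 + 1/36*5/6) = [101/108, 203/216)
  'e': [11/12 + 1/36*5/6, 11/12 + 1/36*1/1) = [203/216, 17/18)
  emit 'f', narrow to [11/12, 67/72)

Answer: ebf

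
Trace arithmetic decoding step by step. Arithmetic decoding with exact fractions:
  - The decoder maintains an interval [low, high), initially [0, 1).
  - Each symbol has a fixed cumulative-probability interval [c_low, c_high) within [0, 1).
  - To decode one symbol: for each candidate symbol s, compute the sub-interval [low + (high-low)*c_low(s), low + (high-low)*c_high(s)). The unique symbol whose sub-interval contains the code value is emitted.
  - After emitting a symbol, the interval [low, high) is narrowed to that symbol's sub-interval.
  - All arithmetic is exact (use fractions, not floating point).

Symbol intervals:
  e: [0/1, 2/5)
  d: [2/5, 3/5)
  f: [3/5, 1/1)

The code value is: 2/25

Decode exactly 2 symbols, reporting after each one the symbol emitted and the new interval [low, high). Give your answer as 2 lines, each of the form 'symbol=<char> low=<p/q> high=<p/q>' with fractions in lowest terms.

Answer: symbol=e low=0/1 high=2/5
symbol=e low=0/1 high=4/25

Derivation:
Step 1: interval [0/1, 1/1), width = 1/1 - 0/1 = 1/1
  'e': [0/1 + 1/1*0/1, 0/1 + 1/1*2/5) = [0/1, 2/5) <- contains code 2/25
  'd': [0/1 + 1/1*2/5, 0/1 + 1/1*3/5) = [2/5, 3/5)
  'f': [0/1 + 1/1*3/5, 0/1 + 1/1*1/1) = [3/5, 1/1)
  emit 'e', narrow to [0/1, 2/5)
Step 2: interval [0/1, 2/5), width = 2/5 - 0/1 = 2/5
  'e': [0/1 + 2/5*0/1, 0/1 + 2/5*2/5) = [0/1, 4/25) <- contains code 2/25
  'd': [0/1 + 2/5*2/5, 0/1 + 2/5*3/5) = [4/25, 6/25)
  'f': [0/1 + 2/5*3/5, 0/1 + 2/5*1/1) = [6/25, 2/5)
  emit 'e', narrow to [0/1, 4/25)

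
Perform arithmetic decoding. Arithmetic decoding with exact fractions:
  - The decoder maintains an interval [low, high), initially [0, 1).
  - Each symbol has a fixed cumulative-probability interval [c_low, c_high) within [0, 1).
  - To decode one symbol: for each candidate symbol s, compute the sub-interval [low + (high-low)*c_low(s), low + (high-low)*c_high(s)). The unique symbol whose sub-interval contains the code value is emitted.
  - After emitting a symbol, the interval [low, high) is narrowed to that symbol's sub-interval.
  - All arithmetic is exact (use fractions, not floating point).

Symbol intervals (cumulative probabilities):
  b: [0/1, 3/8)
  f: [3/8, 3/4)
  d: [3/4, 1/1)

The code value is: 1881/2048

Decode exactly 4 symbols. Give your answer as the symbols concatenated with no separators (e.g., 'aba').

Answer: dfdb

Derivation:
Step 1: interval [0/1, 1/1), width = 1/1 - 0/1 = 1/1
  'b': [0/1 + 1/1*0/1, 0/1 + 1/1*3/8) = [0/1, 3/8)
  'f': [0/1 + 1/1*3/8, 0/1 + 1/1*3/4) = [3/8, 3/4)
  'd': [0/1 + 1/1*3/4, 0/1 + 1/1*1/1) = [3/4, 1/1) <- contains code 1881/2048
  emit 'd', narrow to [3/4, 1/1)
Step 2: interval [3/4, 1/1), width = 1/1 - 3/4 = 1/4
  'b': [3/4 + 1/4*0/1, 3/4 + 1/4*3/8) = [3/4, 27/32)
  'f': [3/4 + 1/4*3/8, 3/4 + 1/4*3/4) = [27/32, 15/16) <- contains code 1881/2048
  'd': [3/4 + 1/4*3/4, 3/4 + 1/4*1/1) = [15/16, 1/1)
  emit 'f', narrow to [27/32, 15/16)
Step 3: interval [27/32, 15/16), width = 15/16 - 27/32 = 3/32
  'b': [27/32 + 3/32*0/1, 27/32 + 3/32*3/8) = [27/32, 225/256)
  'f': [27/32 + 3/32*3/8, 27/32 + 3/32*3/4) = [225/256, 117/128)
  'd': [27/32 + 3/32*3/4, 27/32 + 3/32*1/1) = [117/128, 15/16) <- contains code 1881/2048
  emit 'd', narrow to [117/128, 15/16)
Step 4: interval [117/128, 15/16), width = 15/16 - 117/128 = 3/128
  'b': [117/128 + 3/128*0/1, 117/128 + 3/128*3/8) = [117/128, 945/1024) <- contains code 1881/2048
  'f': [117/128 + 3/128*3/8, 117/128 + 3/128*3/4) = [945/1024, 477/512)
  'd': [117/128 + 3/128*3/4, 117/128 + 3/128*1/1) = [477/512, 15/16)
  emit 'b', narrow to [117/128, 945/1024)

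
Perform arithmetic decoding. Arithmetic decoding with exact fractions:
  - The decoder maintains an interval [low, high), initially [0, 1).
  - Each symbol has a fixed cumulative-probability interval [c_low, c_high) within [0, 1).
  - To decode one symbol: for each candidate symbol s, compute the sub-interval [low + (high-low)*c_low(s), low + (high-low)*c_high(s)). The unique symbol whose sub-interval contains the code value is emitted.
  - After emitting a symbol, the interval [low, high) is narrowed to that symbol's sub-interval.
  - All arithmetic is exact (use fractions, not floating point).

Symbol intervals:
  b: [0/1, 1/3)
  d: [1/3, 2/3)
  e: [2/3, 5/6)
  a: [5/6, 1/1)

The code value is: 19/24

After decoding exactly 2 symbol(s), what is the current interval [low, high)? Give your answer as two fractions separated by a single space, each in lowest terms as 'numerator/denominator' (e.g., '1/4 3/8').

Step 1: interval [0/1, 1/1), width = 1/1 - 0/1 = 1/1
  'b': [0/1 + 1/1*0/1, 0/1 + 1/1*1/3) = [0/1, 1/3)
  'd': [0/1 + 1/1*1/3, 0/1 + 1/1*2/3) = [1/3, 2/3)
  'e': [0/1 + 1/1*2/3, 0/1 + 1/1*5/6) = [2/3, 5/6) <- contains code 19/24
  'a': [0/1 + 1/1*5/6, 0/1 + 1/1*1/1) = [5/6, 1/1)
  emit 'e', narrow to [2/3, 5/6)
Step 2: interval [2/3, 5/6), width = 5/6 - 2/3 = 1/6
  'b': [2/3 + 1/6*0/1, 2/3 + 1/6*1/3) = [2/3, 13/18)
  'd': [2/3 + 1/6*1/3, 2/3 + 1/6*2/3) = [13/18, 7/9)
  'e': [2/3 + 1/6*2/3, 2/3 + 1/6*5/6) = [7/9, 29/36) <- contains code 19/24
  'a': [2/3 + 1/6*5/6, 2/3 + 1/6*1/1) = [29/36, 5/6)
  emit 'e', narrow to [7/9, 29/36)

Answer: 7/9 29/36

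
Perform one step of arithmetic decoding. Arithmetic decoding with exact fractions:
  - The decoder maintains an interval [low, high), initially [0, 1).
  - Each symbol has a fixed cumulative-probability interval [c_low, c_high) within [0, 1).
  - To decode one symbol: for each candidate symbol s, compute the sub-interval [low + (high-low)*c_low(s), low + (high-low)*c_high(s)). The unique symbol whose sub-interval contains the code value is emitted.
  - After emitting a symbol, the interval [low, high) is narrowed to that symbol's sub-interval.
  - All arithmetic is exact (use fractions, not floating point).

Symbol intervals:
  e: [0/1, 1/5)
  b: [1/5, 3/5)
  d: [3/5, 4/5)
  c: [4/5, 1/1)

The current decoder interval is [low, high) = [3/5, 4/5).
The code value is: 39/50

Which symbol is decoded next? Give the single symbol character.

Interval width = high − low = 4/5 − 3/5 = 1/5
Scaled code = (code − low) / width = (39/50 − 3/5) / 1/5 = 9/10
  e: [0/1, 1/5) 
  b: [1/5, 3/5) 
  d: [3/5, 4/5) 
  c: [4/5, 1/1) ← scaled code falls here ✓

Answer: c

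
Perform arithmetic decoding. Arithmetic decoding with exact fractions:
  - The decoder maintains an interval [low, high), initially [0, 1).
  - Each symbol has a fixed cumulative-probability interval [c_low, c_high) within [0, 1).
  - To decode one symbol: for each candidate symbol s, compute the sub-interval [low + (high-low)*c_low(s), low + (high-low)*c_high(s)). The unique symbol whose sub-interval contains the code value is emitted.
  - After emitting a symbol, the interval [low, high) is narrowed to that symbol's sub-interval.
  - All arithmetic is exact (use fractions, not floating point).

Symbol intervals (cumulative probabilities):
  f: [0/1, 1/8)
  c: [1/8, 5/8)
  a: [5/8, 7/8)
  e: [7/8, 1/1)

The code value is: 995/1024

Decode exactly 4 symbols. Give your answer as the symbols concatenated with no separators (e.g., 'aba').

Step 1: interval [0/1, 1/1), width = 1/1 - 0/1 = 1/1
  'f': [0/1 + 1/1*0/1, 0/1 + 1/1*1/8) = [0/1, 1/8)
  'c': [0/1 + 1/1*1/8, 0/1 + 1/1*5/8) = [1/8, 5/8)
  'a': [0/1 + 1/1*5/8, 0/1 + 1/1*7/8) = [5/8, 7/8)
  'e': [0/1 + 1/1*7/8, 0/1 + 1/1*1/1) = [7/8, 1/1) <- contains code 995/1024
  emit 'e', narrow to [7/8, 1/1)
Step 2: interval [7/8, 1/1), width = 1/1 - 7/8 = 1/8
  'f': [7/8 + 1/8*0/1, 7/8 + 1/8*1/8) = [7/8, 57/64)
  'c': [7/8 + 1/8*1/8, 7/8 + 1/8*5/8) = [57/64, 61/64)
  'a': [7/8 + 1/8*5/8, 7/8 + 1/8*7/8) = [61/64, 63/64) <- contains code 995/1024
  'e': [7/8 + 1/8*7/8, 7/8 + 1/8*1/1) = [63/64, 1/1)
  emit 'a', narrow to [61/64, 63/64)
Step 3: interval [61/64, 63/64), width = 63/64 - 61/64 = 1/32
  'f': [61/64 + 1/32*0/1, 61/64 + 1/32*1/8) = [61/64, 245/256)
  'c': [61/64 + 1/32*1/8, 61/64 + 1/32*5/8) = [245/256, 249/256) <- contains code 995/1024
  'a': [61/64 + 1/32*5/8, 61/64 + 1/32*7/8) = [249/256, 251/256)
  'e': [61/64 + 1/32*7/8, 61/64 + 1/32*1/1) = [251/256, 63/64)
  emit 'c', narrow to [245/256, 249/256)
Step 4: interval [245/256, 249/256), width = 249/256 - 245/256 = 1/64
  'f': [245/256 + 1/64*0/1, 245/256 + 1/64*1/8) = [245/256, 491/512)
  'c': [245/256 + 1/64*1/8, 245/256 + 1/64*5/8) = [491/512, 495/512)
  'a': [245/256 + 1/64*5/8, 245/256 + 1/64*7/8) = [495/512, 497/512)
  'e': [245/256 + 1/64*7/8, 245/256 + 1/64*1/1) = [497/512, 249/256) <- contains code 995/1024
  emit 'e', narrow to [497/512, 249/256)

Answer: eace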